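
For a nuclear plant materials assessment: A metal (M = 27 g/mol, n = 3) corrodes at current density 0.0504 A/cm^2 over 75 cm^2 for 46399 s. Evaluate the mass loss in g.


Apply Faraday's law: m = i*A*t*M / (n*F)
Total charge passed Q = i*A*t = 0.0504*75*46399 = 175388.22 C
m = Q*M/(n*F) = 175388.22*27/(3*96485) = 16.36 g

16.36 g


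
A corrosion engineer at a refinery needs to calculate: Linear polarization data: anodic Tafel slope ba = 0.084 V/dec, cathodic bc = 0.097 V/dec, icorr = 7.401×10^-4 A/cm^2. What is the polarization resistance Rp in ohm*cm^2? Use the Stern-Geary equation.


Apply the Stern-Geary equation: Rp = ba*bc / (2.303*icorr*(ba+bc))
ba*bc = 0.084*0.097 = 0.008148
ba+bc = 0.181; 2.303*icorr*(ba+bc) = 2.303*7.401×10^-4*0.181 = 3.085055×10^-4
Rp = 0.008148 / 3.085055×10^-4 = 26.41 ohm*cm^2

26.41 ohm*cm^2


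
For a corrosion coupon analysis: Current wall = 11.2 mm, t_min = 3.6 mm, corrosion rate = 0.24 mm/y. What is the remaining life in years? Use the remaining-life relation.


Apply the remaining-life relation: RL = (t_current − t_min) / CR
RL = (11.2 − 3.6) / 0.24 = 7.6 / 0.24 = 31.7 years

31.7 years


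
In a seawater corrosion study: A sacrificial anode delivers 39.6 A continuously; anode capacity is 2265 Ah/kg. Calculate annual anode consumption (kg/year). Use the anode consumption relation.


Annual consumption = current * hours per year / capacity
Rate = 39.6 * 8760 / 2265 = 153.2 kg/year

153.2 kg/year


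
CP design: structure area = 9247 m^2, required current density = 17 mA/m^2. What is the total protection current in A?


I = area * current density, then convert mA → A (÷1000)
I = 9247 * 17 / 1000 = 157.2 A

157.2 A


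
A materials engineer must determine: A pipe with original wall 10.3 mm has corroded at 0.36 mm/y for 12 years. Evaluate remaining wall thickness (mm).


Remaining wall = original − CR × time
t = 10.3 − 0.36*12 = 10.3 − 4.32 = 5.98 mm

5.98 mm


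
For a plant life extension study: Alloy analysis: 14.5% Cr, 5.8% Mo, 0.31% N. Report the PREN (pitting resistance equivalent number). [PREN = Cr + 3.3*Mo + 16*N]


Apply the PREN formula: PREN = Cr + 3.3*Mo + 16*N
PREN = 14.5 + 3.3*5.8 + 16*0.31
PREN = 14.5 + 19.14 + 4.96 = 38.6

38.6


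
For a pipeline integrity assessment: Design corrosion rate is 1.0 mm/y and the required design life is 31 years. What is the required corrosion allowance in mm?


Corrosion allowance = CR × design life
CA = 1.0 * 31 = 31.0 mm

31.0 mm


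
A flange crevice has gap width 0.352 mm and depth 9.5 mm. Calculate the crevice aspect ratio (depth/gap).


Aspect ratio = depth / gap
Ratio = 9.5 / 0.352 = 27.0

27.0


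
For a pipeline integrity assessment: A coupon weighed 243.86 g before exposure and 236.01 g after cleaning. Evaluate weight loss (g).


Weight loss = initial − final
WL = 243.86 − 236.01 = 7.85 g

7.85 g


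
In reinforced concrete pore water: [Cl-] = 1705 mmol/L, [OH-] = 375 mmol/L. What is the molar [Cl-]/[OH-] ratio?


Threshold parameter = [Cl-] / [OH-] (molar basis; both in mmol/L, so units cancel)
Ratio = 1705 / 375 = 4.55

4.55


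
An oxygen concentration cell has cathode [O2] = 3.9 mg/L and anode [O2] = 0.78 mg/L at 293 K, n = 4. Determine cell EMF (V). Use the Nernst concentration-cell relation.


Apply the Nernst concentration-cell relation: E = (RT/nF)*ln(C_cathode/C_anode)
RT/nF = 8.314*293/(4*96485) = 0.00631187 V
ln(3.9/0.78) = 1.60944
E = 0.00631187 * 1.60944 = 0.01016 V

0.01016 V


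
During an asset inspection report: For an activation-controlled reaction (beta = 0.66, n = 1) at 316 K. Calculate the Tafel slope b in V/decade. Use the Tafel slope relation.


Apply the Tafel slope relation: b = 2.303*R*T/(beta*n*F)
Numerator: 2.303 * 8.314 * 316 = 6050.5
Denominator: 0.66 * 1 * 96485 = 63680.1
b = 6050.5 / 63680.1 = 0.095 V/decade

0.095 V/decade


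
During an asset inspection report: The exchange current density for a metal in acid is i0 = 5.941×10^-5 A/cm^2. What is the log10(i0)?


i0 = 5.941×10^-5 A/cm^2
log10(i0) = -4.226

-4.226


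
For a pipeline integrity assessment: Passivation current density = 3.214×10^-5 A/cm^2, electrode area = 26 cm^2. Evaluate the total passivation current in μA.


I = i_pass * A, then convert A → μA (×10^6)
I = 3.214×10^-5 * 26 * 10^6 = 835.64 μA

835.64 μA


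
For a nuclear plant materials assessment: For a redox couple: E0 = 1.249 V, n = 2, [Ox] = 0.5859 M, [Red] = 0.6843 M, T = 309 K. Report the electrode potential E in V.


Apply the Nernst equation: E = E0 + (RT/nF)*ln([Ox]/[Red])
Step 1: RT/nF = 8.314*309/(2*96485) = 0.01331308 V
Step 2: [Ox]/[Red] = 0.5859/0.6843 = 0.856203
Step 3: ln(0.856203) = -0.155248
Step 4: correction = 0.01331308 * -0.155248 = -0.002 V
E = 1.249 + -0.002 = 1.247 V

1.247 V


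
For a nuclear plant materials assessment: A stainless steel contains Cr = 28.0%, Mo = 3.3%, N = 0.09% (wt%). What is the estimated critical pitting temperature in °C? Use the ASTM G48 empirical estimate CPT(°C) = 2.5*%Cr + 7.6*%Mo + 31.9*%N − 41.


Apply the ASTM G48 empirical CPT estimate: CPT(°C) = 2.5*%Cr + 7.6*%Mo + 31.9*%N − 41
2.5*28.0 = 70; 7.6*3.3 = 25.08; 31.9*0.09 = 2.871
CPT = 70 + 25.08 + 2.871 − 41 = 56.951 °C
Rounded to 0.1 °C: CPT ≈ 57.0 °C

57.0 °C


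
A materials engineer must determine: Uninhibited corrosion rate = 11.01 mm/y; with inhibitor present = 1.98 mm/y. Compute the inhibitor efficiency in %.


Apply the inhibitor-efficiency definition: IE = (CR_blank − CR_inh)/CR_blank × 100
IE = (11.01 − 1.98) / 11.01 × 100
IE = 9.03 / 11.01 × 100 = 82.0 %

82.0 %


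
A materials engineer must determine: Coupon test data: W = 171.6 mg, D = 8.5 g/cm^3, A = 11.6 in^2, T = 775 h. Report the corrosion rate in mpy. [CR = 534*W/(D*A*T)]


Apply the mpy weight-loss relation: CR = 534 * W / (D * A * T)
Numerator: 534 * 171.6 = 91634.4
Denominator: 8.5 * 11.6 * 775 = 76415.0
CR = 91634.4 / 76415.0 = 1.1992 mpy

1.1992 mpy


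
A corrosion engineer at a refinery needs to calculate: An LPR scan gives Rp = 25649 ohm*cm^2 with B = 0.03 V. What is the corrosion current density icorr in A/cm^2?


Apply the Stern-Geary relation: icorr = B / Rp
icorr = 0.03 / 25649 = 1.17×10^-6 A/cm^2

1.17×10^-6 A/cm^2


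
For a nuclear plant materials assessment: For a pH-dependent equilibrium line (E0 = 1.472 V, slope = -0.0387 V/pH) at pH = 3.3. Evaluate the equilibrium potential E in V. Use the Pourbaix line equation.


Apply the Pourbaix line equation: E = E0 + slope*pH
E = 1.472 + (-0.0387)*3.3 = 1.472 + (-0.12771) = 1.34429 V
Rounded to 3 decimal places: E = 1.344 V

1.344 V


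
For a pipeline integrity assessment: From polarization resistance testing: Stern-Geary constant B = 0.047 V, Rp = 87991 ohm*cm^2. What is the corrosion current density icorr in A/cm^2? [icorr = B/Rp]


Apply the Stern-Geary relation: icorr = B / Rp
icorr = 0.047 / 87991 = 5.341×10^-7 A/cm^2

5.341×10^-7 A/cm^2


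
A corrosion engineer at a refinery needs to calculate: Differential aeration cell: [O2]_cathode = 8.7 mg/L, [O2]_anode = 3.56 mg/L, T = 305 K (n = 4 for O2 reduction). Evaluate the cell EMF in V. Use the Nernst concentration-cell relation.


Apply the Nernst concentration-cell relation: E = (RT/nF)*ln(C_cathode/C_anode)
RT/nF = 8.314*305/(4*96485) = 0.00657037 V
ln(8.7/3.56) = 0.89356
E = 0.00657037 * 0.89356 = 0.00587 V

0.00587 V


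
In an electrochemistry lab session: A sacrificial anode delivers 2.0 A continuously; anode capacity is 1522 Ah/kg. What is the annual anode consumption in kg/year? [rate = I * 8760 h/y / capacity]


Annual consumption = current * hours per year / capacity
Rate = 2.0 * 8760 / 1522 = 11.5 kg/year

11.5 kg/year


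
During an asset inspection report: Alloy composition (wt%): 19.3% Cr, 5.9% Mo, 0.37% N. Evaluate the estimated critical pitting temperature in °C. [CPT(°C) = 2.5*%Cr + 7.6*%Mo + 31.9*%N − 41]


Apply the ASTM G48 empirical CPT estimate: CPT(°C) = 2.5*%Cr + 7.6*%Mo + 31.9*%N − 41
2.5*19.3 = 48.25; 7.6*5.9 = 44.84; 31.9*0.37 = 11.803
CPT = 48.25 + 44.84 + 11.803 − 41 = 63.893 °C
Rounded to 0.1 °C: CPT ≈ 63.9 °C

63.9 °C


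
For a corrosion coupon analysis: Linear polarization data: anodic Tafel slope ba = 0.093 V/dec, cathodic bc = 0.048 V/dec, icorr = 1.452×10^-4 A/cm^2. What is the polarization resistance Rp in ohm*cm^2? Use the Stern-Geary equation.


Apply the Stern-Geary equation: Rp = ba*bc / (2.303*icorr*(ba+bc))
ba*bc = 0.093*0.048 = 0.004464
ba+bc = 0.141; 2.303*icorr*(ba+bc) = 2.303*1.452×10^-4*0.141 = 4.714978×10^-5
Rp = 0.004464 / 4.714978×10^-5 = 94.7 ohm*cm^2

94.7 ohm*cm^2


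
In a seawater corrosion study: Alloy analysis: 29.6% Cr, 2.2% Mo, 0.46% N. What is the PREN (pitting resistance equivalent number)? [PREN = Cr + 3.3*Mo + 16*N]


Apply the PREN formula: PREN = Cr + 3.3*Mo + 16*N
PREN = 29.6 + 3.3*2.2 + 16*0.46
PREN = 29.6 + 7.26 + 7.36 = 44.22

44.22


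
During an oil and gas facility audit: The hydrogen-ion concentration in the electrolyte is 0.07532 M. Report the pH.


pH = −log10[H+]
pH = −log10(0.07532) = 1.12

1.12


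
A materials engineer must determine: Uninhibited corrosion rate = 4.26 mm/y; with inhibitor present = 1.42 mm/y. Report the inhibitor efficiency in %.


Apply the inhibitor-efficiency definition: IE = (CR_blank − CR_inh)/CR_blank × 100
IE = (4.26 − 1.42) / 4.26 × 100
IE = 2.84 / 4.26 × 100 = 66.7 %

66.7 %


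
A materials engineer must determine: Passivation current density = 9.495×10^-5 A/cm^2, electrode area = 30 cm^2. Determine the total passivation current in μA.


I = i_pass * A, then convert A → μA (×10^6)
I = 9.495×10^-5 * 30 * 10^6 = 2848.5 μA

2848.5 μA


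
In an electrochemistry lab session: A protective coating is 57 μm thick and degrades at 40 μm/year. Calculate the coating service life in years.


Service life = thickness / degradation rate
Life = 57 / 40 = 1.4 years

1.4 years


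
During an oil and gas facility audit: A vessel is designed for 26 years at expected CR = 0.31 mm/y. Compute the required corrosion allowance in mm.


Corrosion allowance = CR × design life
CA = 0.31 * 26 = 8.06 mm

8.06 mm


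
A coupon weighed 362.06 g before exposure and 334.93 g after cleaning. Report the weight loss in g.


Weight loss = initial − final
WL = 362.06 − 334.93 = 27.13 g

27.13 g


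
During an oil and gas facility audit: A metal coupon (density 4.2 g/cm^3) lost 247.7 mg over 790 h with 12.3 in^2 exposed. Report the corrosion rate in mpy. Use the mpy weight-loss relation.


Apply the mpy weight-loss relation: CR = 534 * W / (D * A * T)
Numerator: 534 * 247.7 = 132271.8
Denominator: 4.2 * 12.3 * 790 = 40811.4
CR = 132271.8 / 40811.4 = 3.2411 mpy

3.2411 mpy


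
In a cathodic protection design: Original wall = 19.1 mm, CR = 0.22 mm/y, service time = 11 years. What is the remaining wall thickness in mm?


Remaining wall = original − CR × time
t = 19.1 − 0.22*11 = 19.1 − 2.42 = 16.68 mm

16.68 mm


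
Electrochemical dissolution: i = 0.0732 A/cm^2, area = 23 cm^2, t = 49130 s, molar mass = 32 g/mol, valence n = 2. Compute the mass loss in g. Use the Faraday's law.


Apply Faraday's law: m = i*A*t*M / (n*F)
Total charge passed Q = i*A*t = 0.0732*23*49130 = 82715.268 C
m = Q*M/(n*F) = 82715.268*32/(2*96485) = 13.71658 g

13.71658 g


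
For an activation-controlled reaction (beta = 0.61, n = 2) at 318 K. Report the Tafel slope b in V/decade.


Apply the Tafel slope relation: b = 2.303*R*T/(beta*n*F)
Numerator: 2.303 * 8.314 * 318 = 6088.79
Denominator: 0.61 * 2 * 96485 = 117711.7
b = 6088.79 / 117711.7 = 0.0517 V/decade

0.0517 V/decade


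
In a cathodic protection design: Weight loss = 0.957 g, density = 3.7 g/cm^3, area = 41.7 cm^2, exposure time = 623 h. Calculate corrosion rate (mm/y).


Apply the mm/y weight-loss relation: CR = 87600 * W / (D * A * T)
Numerator: 87600 * 0.957 = 83833.2
Denominator: 3.7 * 41.7 * 623 = 96122.67
CR = 83833.2 / 96122.67 = 0.87215 mm/y

0.87215 mm/y


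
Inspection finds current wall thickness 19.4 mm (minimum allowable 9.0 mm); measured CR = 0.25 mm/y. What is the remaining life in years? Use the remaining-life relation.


Apply the remaining-life relation: RL = (t_current − t_min) / CR
RL = (19.4 − 9.0) / 0.25 = 10.4 / 0.25 = 41.6 years

41.6 years


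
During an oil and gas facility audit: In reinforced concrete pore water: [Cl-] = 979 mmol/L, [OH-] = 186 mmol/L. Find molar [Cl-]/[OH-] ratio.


Threshold parameter = [Cl-] / [OH-] (molar basis; both in mmol/L, so units cancel)
Ratio = 979 / 186 = 5.26

5.26


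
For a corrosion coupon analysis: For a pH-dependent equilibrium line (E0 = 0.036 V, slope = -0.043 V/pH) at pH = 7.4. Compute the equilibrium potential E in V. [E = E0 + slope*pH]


Apply the Pourbaix line equation: E = E0 + slope*pH
E = 0.036 + (-0.043)*7.4 = 0.036 + (-0.3182) = -0.2822 V
Rounded to 3 decimal places: E = -0.282 V

-0.282 V


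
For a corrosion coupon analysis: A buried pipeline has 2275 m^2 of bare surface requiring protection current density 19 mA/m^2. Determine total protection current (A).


I = area * current density, then convert mA → A (÷1000)
I = 2275 * 19 / 1000 = 43.23 A

43.23 A


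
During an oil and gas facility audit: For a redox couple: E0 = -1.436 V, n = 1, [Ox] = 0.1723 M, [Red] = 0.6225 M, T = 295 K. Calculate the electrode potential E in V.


Apply the Nernst equation: E = E0 + (RT/nF)*ln([Ox]/[Red])
Step 1: RT/nF = 8.314*295/(1*96485) = 0.02541981 V
Step 2: [Ox]/[Red] = 0.1723/0.6225 = 0.276787
Step 3: ln(0.276787) = -1.284507
Step 4: correction = 0.02541981 * -1.284507 = -0.033 V
E = -1.436 + -0.033 = -1.469 V

-1.469 V


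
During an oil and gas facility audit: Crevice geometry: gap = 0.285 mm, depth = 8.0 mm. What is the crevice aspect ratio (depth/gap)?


Aspect ratio = depth / gap
Ratio = 8.0 / 0.285 = 28.1

28.1


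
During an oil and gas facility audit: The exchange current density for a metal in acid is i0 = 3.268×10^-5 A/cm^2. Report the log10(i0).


i0 = 3.268×10^-5 A/cm^2
log10(i0) = -4.486

-4.486


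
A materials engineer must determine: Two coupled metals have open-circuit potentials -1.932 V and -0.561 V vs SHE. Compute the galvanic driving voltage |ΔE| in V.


Driving voltage is the absolute potential difference.
|ΔE| = |-1.932 − (-0.561)| = 1.371 V

1.371 V


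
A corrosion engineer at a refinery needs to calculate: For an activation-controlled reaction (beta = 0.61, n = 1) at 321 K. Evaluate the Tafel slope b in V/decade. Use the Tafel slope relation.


Apply the Tafel slope relation: b = 2.303*R*T/(beta*n*F)
Numerator: 2.303 * 8.314 * 321 = 6146.23
Denominator: 0.61 * 1 * 96485 = 58855.85
b = 6146.23 / 58855.85 = 0.104 V/decade

0.104 V/decade


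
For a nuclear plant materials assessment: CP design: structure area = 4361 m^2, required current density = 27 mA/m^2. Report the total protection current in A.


I = area * current density, then convert mA → A (÷1000)
I = 4361 * 27 / 1000 = 117.75 A

117.75 A


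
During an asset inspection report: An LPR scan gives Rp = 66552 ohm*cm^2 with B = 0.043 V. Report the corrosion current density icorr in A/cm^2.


Apply the Stern-Geary relation: icorr = B / Rp
icorr = 0.043 / 66552 = 6.461×10^-7 A/cm^2

6.461×10^-7 A/cm^2


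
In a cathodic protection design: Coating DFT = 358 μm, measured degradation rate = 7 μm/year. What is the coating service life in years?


Service life = thickness / degradation rate
Life = 358 / 7 = 51.1 years

51.1 years


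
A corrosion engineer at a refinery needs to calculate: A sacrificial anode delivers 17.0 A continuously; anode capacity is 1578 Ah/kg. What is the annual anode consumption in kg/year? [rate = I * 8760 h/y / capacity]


Annual consumption = current * hours per year / capacity
Rate = 17.0 * 8760 / 1578 = 94.4 kg/year

94.4 kg/year


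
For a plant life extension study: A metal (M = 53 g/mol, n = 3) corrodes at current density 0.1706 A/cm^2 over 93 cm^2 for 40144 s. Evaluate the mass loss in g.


Apply Faraday's law: m = i*A*t*M / (n*F)
Total charge passed Q = i*A*t = 0.1706*93*40144 = 636916.6752 C
m = Q*M/(n*F) = 636916.6752*53/(3*96485) = 116.6212 g

116.6212 g


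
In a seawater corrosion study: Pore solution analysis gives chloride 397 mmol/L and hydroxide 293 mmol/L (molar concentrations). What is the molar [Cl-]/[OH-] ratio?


Threshold parameter = [Cl-] / [OH-] (molar basis; both in mmol/L, so units cancel)
Ratio = 397 / 293 = 1.35

1.35


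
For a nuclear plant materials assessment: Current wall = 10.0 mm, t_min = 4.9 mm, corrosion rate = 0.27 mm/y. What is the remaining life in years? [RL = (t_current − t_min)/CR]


Apply the remaining-life relation: RL = (t_current − t_min) / CR
RL = (10.0 − 4.9) / 0.27 = 5.1 / 0.27 = 18.9 years

18.9 years


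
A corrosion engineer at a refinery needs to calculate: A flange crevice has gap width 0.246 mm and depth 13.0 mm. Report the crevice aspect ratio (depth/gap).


Aspect ratio = depth / gap
Ratio = 13.0 / 0.246 = 52.8

52.8


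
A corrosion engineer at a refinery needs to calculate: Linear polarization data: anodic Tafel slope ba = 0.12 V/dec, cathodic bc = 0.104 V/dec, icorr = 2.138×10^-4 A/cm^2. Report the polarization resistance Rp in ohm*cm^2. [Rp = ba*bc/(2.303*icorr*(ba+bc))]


Apply the Stern-Geary equation: Rp = ba*bc / (2.303*icorr*(ba+bc))
ba*bc = 0.12*0.104 = 0.01248
ba+bc = 0.224; 2.303*icorr*(ba+bc) = 2.303*2.138×10^-4*0.224 = 1.1029343×10^-4
Rp = 0.01248 / 1.1029343×10^-4 = 113.2 ohm*cm^2

113.2 ohm*cm^2


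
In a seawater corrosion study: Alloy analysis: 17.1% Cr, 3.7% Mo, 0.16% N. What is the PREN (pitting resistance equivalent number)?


Apply the PREN formula: PREN = Cr + 3.3*Mo + 16*N
PREN = 17.1 + 3.3*3.7 + 16*0.16
PREN = 17.1 + 12.21 + 2.56 = 31.87

31.87


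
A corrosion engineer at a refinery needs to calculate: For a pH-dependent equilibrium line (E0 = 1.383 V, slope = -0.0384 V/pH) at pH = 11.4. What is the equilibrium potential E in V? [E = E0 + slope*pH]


Apply the Pourbaix line equation: E = E0 + slope*pH
E = 1.383 + (-0.0384)*11.4 = 1.383 + (-0.43776) = 0.94524 V
Rounded to 4 decimal places: E = 0.9452 V

0.9452 V


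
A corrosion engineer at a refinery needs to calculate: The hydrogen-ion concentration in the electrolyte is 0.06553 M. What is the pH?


pH = −log10[H+]
pH = −log10(0.06553) = 1.18

1.18


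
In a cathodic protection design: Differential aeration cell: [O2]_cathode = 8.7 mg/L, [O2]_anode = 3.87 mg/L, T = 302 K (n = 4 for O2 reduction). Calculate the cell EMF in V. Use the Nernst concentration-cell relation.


Apply the Nernst concentration-cell relation: E = (RT/nF)*ln(C_cathode/C_anode)
RT/nF = 8.314*302/(4*96485) = 0.00650575 V
ln(8.7/3.87) = 0.81007
E = 0.00650575 * 0.81007 = 0.00527 V

0.00527 V


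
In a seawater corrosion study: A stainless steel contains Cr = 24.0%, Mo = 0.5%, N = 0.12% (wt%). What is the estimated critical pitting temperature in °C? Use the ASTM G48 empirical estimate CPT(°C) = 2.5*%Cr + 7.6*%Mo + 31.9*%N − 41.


Apply the ASTM G48 empirical CPT estimate: CPT(°C) = 2.5*%Cr + 7.6*%Mo + 31.9*%N − 41
2.5*24.0 = 60; 7.6*0.5 = 3.8; 31.9*0.12 = 3.828
CPT = 60 + 3.8 + 3.828 − 41 = 26.628 °C
Rounded to 0.1 °C: CPT ≈ 26.6 °C

26.6 °C


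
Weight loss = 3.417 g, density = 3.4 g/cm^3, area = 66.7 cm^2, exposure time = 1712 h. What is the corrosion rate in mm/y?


Apply the mm/y weight-loss relation: CR = 87600 * W / (D * A * T)
Numerator: 87600 * 3.417 = 299329.2
Denominator: 3.4 * 66.7 * 1712 = 388247.36
CR = 299329.2 / 388247.36 = 0.770975 mm/y

0.770975 mm/y


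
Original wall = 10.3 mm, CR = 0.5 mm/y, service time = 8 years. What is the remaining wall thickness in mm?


Remaining wall = original − CR × time
t = 10.3 − 0.5*8 = 10.3 − 4.0 = 6.3 mm

6.3 mm


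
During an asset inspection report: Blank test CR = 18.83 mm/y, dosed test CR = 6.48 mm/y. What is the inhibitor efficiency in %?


Apply the inhibitor-efficiency definition: IE = (CR_blank − CR_inh)/CR_blank × 100
IE = (18.83 − 6.48) / 18.83 × 100
IE = 12.35 / 18.83 × 100 = 65.6 %

65.6 %


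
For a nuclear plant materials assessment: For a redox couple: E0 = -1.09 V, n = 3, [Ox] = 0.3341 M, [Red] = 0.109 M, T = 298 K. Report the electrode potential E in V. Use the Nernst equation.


Apply the Nernst equation: E = E0 + (RT/nF)*ln([Ox]/[Red])
Step 1: RT/nF = 8.314*298/(3*96485) = 0.00855944 V
Step 2: [Ox]/[Red] = 0.3341/0.109 = 3.065138
Step 3: ln(3.065138) = 1.120093
Step 4: correction = 0.00855944 * 1.120093 = 0.0096 V
E = -1.09 + 0.0096 = -1.0804 V

-1.0804 V


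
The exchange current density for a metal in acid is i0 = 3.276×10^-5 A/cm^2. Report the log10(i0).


i0 = 3.276×10^-5 A/cm^2
log10(i0) = -4.485

-4.485


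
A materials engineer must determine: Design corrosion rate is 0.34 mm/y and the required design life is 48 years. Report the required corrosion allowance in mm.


Corrosion allowance = CR × design life
CA = 0.34 * 48 = 16.32 mm

16.32 mm


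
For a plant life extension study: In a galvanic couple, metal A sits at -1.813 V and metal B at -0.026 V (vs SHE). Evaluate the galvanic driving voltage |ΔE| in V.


Driving voltage is the absolute potential difference.
|ΔE| = |-1.813 − (-0.026)| = 1.787 V

1.787 V


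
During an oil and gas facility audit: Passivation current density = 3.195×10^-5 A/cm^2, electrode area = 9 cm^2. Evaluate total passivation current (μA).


I = i_pass * A, then convert A → μA (×10^6)
I = 3.195×10^-5 * 9 * 10^6 = 287.55 μA

287.55 μA


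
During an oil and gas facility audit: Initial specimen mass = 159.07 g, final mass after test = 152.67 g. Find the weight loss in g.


Weight loss = initial − final
WL = 159.07 − 152.67 = 6.4 g

6.4 g


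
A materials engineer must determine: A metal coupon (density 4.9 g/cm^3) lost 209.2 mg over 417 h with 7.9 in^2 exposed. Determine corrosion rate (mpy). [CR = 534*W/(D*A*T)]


Apply the mpy weight-loss relation: CR = 534 * W / (D * A * T)
Numerator: 534 * 209.2 = 111712.8
Denominator: 4.9 * 7.9 * 417 = 16142.07
CR = 111712.8 / 16142.07 = 6.9206 mpy

6.9206 mpy


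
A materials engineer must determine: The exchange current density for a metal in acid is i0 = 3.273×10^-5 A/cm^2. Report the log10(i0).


i0 = 3.273×10^-5 A/cm^2
log10(i0) = -4.485

-4.485


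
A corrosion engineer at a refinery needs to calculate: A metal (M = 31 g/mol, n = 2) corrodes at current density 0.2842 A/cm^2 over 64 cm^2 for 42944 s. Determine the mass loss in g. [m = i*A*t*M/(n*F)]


Apply Faraday's law: m = i*A*t*M / (n*F)
Total charge passed Q = i*A*t = 0.2842*64*42944 = 781099.8272 C
m = Q*M/(n*F) = 781099.8272*31/(2*96485) = 125.48114 g

125.48114 g


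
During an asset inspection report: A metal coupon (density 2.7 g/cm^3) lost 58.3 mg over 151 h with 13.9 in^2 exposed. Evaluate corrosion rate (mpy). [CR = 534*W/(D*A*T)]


Apply the mpy weight-loss relation: CR = 534 * W / (D * A * T)
Numerator: 534 * 58.3 = 31132.2
Denominator: 2.7 * 13.9 * 151 = 5667.03
CR = 31132.2 / 5667.03 = 5.494 mpy

5.494 mpy


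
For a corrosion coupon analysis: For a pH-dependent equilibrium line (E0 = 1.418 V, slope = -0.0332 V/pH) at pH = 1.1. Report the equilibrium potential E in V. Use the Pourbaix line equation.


Apply the Pourbaix line equation: E = E0 + slope*pH
E = 1.418 + (-0.0332)*1.1 = 1.418 + (-0.03652) = 1.38148 V
Rounded to 3 decimal places: E = 1.381 V

1.381 V


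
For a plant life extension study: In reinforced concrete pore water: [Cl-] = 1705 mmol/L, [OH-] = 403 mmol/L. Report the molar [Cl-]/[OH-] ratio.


Threshold parameter = [Cl-] / [OH-] (molar basis; both in mmol/L, so units cancel)
Ratio = 1705 / 403 = 4.23

4.23


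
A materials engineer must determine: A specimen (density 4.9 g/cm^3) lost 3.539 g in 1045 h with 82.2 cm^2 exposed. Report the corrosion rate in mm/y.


Apply the mm/y weight-loss relation: CR = 87600 * W / (D * A * T)
Numerator: 87600 * 3.539 = 310016.4
Denominator: 4.9 * 82.2 * 1045 = 420905.1
CR = 310016.4 / 420905.1 = 0.7365 mm/y

0.7365 mm/y


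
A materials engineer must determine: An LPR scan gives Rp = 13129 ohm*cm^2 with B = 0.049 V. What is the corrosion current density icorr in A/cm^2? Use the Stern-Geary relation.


Apply the Stern-Geary relation: icorr = B / Rp
icorr = 0.049 / 13129 = 3.732×10^-6 A/cm^2

3.732×10^-6 A/cm^2


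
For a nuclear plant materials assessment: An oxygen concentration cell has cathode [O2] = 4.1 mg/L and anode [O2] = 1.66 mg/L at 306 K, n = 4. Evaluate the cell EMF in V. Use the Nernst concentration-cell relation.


Apply the Nernst concentration-cell relation: E = (RT/nF)*ln(C_cathode/C_anode)
RT/nF = 8.314*306/(4*96485) = 0.00659192 V
ln(4.1/1.66) = 0.90417
E = 0.00659192 * 0.90417 = 0.00596 V

0.00596 V


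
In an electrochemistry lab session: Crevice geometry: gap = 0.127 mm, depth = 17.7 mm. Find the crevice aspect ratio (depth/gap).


Aspect ratio = depth / gap
Ratio = 17.7 / 0.127 = 139.4

139.4


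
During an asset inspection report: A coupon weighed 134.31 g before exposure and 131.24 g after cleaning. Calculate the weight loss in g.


Weight loss = initial − final
WL = 134.31 − 131.24 = 3.07 g

3.07 g


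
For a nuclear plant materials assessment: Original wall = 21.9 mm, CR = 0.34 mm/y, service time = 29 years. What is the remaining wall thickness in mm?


Remaining wall = original − CR × time
t = 21.9 − 0.34*29 = 21.9 − 9.86 = 12.04 mm

12.04 mm


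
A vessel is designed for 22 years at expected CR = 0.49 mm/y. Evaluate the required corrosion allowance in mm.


Corrosion allowance = CR × design life
CA = 0.49 * 22 = 10.78 mm

10.78 mm


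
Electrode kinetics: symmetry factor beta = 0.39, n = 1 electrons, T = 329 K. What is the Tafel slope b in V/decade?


Apply the Tafel slope relation: b = 2.303*R*T/(beta*n*F)
Numerator: 2.303 * 8.314 * 329 = 6299.41
Denominator: 0.39 * 1 * 96485 = 37629.15
b = 6299.41 / 37629.15 = 0.167 V/decade

0.167 V/decade


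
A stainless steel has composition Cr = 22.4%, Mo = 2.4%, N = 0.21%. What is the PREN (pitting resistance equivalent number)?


Apply the PREN formula: PREN = Cr + 3.3*Mo + 16*N
PREN = 22.4 + 3.3*2.4 + 16*0.21
PREN = 22.4 + 7.92 + 3.36 = 33.68

33.68


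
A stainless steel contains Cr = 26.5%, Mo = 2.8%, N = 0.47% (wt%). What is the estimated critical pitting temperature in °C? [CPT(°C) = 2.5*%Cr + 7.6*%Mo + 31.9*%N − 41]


Apply the ASTM G48 empirical CPT estimate: CPT(°C) = 2.5*%Cr + 7.6*%Mo + 31.9*%N − 41
2.5*26.5 = 66.25; 7.6*2.8 = 21.28; 31.9*0.47 = 14.993
CPT = 66.25 + 21.28 + 14.993 − 41 = 61.523 °C
Rounded to 0.1 °C: CPT ≈ 61.5 °C

61.5 °C


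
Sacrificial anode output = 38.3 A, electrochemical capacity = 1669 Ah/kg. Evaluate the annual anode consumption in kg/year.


Annual consumption = current * hours per year / capacity
Rate = 38.3 * 8760 / 1669 = 201.0 kg/year

201.0 kg/year


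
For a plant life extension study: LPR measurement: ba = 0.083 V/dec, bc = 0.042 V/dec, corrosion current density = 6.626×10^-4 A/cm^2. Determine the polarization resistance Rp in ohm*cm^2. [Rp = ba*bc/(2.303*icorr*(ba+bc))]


Apply the Stern-Geary equation: Rp = ba*bc / (2.303*icorr*(ba+bc))
ba*bc = 0.083*0.042 = 0.003486
ba+bc = 0.125; 2.303*icorr*(ba+bc) = 2.303*6.626×10^-4*0.125 = 1.9074597×10^-4
Rp = 0.003486 / 1.9074597×10^-4 = 18.28 ohm*cm^2

18.28 ohm*cm^2


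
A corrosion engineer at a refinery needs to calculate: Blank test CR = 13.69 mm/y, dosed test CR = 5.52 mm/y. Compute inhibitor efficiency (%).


Apply the inhibitor-efficiency definition: IE = (CR_blank − CR_inh)/CR_blank × 100
IE = (13.69 − 5.52) / 13.69 × 100
IE = 8.17 / 13.69 × 100 = 59.7 %

59.7 %


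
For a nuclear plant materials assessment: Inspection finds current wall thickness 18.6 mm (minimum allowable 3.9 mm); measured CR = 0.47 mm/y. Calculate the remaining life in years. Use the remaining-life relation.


Apply the remaining-life relation: RL = (t_current − t_min) / CR
RL = (18.6 − 3.9) / 0.47 = 14.7 / 0.47 = 31.3 years

31.3 years


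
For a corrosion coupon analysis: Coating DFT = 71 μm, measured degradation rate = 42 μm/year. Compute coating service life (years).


Service life = thickness / degradation rate
Life = 71 / 42 = 1.7 years

1.7 years


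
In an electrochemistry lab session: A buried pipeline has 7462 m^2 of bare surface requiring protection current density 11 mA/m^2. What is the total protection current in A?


I = area * current density, then convert mA → A (÷1000)
I = 7462 * 11 / 1000 = 82.08 A

82.08 A


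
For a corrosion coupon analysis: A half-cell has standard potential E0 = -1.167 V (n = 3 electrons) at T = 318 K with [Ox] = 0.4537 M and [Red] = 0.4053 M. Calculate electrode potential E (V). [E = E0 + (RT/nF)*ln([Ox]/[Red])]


Apply the Nernst equation: E = E0 + (RT/nF)*ln([Ox]/[Red])
Step 1: RT/nF = 8.314*318/(3*96485) = 0.0091339 V
Step 2: [Ox]/[Red] = 0.4537/0.4053 = 1.119418
Step 3: ln(1.119418) = 0.112809
Step 4: correction = 0.0091339 * 0.112809 = 0.001 V
E = -1.167 + 0.001 = -1.166 V

-1.166 V


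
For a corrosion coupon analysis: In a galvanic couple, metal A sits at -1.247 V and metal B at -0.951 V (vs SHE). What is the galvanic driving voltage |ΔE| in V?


Driving voltage is the absolute potential difference.
|ΔE| = |-1.247 − (-0.951)| = 0.296 V

0.296 V


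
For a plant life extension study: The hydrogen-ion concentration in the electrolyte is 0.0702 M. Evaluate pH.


pH = −log10[H+]
pH = −log10(0.0702) = 1.15

1.15


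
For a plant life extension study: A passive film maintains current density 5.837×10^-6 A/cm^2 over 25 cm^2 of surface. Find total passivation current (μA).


I = i_pass * A, then convert A → μA (×10^6)
I = 5.837×10^-6 * 25 * 10^6 = 145.93 μA

145.93 μA


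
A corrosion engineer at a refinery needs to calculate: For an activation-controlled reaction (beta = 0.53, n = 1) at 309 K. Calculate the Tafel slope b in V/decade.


Apply the Tafel slope relation: b = 2.303*R*T/(beta*n*F)
Numerator: 2.303 * 8.314 * 309 = 5916.47
Denominator: 0.53 * 1 * 96485 = 51137.05
b = 5916.47 / 51137.05 = 0.1157 V/decade

0.1157 V/decade


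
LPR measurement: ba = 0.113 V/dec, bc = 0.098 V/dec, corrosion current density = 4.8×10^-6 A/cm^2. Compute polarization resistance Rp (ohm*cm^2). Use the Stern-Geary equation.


Apply the Stern-Geary equation: Rp = ba*bc / (2.303*icorr*(ba+bc))
ba*bc = 0.113*0.098 = 0.011074
ba+bc = 0.211; 2.303*icorr*(ba+bc) = 2.303*4.8×10^-6*0.211 = 2.3324784×10^-6
Rp = 0.011074 / 2.3324784×10^-6 = 4747.7 ohm*cm^2

4747.7 ohm*cm^2


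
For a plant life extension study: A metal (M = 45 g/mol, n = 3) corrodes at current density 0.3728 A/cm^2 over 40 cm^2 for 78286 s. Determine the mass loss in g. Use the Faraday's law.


Apply Faraday's law: m = i*A*t*M / (n*F)
Total charge passed Q = i*A*t = 0.3728*40*78286 = 1167400.832 C
m = Q*M/(n*F) = 1167400.832*45/(3*96485) = 181.48948 g

181.48948 g


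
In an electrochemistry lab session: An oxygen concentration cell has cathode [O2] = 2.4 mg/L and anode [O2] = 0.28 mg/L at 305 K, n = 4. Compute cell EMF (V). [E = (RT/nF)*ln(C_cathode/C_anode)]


Apply the Nernst concentration-cell relation: E = (RT/nF)*ln(C_cathode/C_anode)
RT/nF = 8.314*305/(4*96485) = 0.00657037 V
ln(2.4/0.28) = 2.14843
E = 0.00657037 * 2.14843 = 0.01412 V

0.01412 V


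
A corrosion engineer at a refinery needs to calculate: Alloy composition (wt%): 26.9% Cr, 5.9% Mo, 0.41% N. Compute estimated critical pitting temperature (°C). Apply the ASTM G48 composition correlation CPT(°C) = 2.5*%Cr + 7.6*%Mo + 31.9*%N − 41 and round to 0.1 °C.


Apply the ASTM G48 empirical CPT estimate: CPT(°C) = 2.5*%Cr + 7.6*%Mo + 31.9*%N − 41
2.5*26.9 = 67.25; 7.6*5.9 = 44.84; 31.9*0.41 = 13.079
CPT = 67.25 + 44.84 + 13.079 − 41 = 84.169 °C
Rounded to 0.1 °C: CPT ≈ 84.2 °C

84.2 °C


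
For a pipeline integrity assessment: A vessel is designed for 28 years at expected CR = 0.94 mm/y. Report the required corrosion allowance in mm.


Corrosion allowance = CR × design life
CA = 0.94 * 28 = 26.32 mm

26.32 mm


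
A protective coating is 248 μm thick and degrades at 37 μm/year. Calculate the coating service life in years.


Service life = thickness / degradation rate
Life = 248 / 37 = 6.7 years

6.7 years


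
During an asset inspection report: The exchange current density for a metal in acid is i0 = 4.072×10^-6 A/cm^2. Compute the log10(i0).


i0 = 4.072×10^-6 A/cm^2
log10(i0) = -5.39

-5.39


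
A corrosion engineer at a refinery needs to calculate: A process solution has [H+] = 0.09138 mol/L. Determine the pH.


pH = −log10[H+]
pH = −log10(0.09138) = 1.04

1.04


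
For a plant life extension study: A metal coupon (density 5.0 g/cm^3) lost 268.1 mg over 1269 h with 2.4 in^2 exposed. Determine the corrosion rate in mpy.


Apply the mpy weight-loss relation: CR = 534 * W / (D * A * T)
Numerator: 534 * 268.1 = 143165.4
Denominator: 5.0 * 2.4 * 1269 = 15228.0
CR = 143165.4 / 15228.0 = 9.401 mpy

9.401 mpy


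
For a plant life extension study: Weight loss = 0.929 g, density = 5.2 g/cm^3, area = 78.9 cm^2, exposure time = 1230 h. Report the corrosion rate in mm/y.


Apply the mm/y weight-loss relation: CR = 87600 * W / (D * A * T)
Numerator: 87600 * 0.929 = 81380.4
Denominator: 5.2 * 78.9 * 1230 = 504644.4
CR = 81380.4 / 504644.4 = 0.161263 mm/y

0.161263 mm/y


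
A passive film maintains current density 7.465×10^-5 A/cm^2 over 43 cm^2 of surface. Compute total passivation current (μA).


I = i_pass * A, then convert A → μA (×10^6)
I = 7.465×10^-5 * 43 * 10^6 = 3209.95 μA

3209.95 μA


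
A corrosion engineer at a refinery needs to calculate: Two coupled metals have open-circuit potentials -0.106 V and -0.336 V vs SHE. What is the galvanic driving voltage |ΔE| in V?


Driving voltage is the absolute potential difference.
|ΔE| = |-0.106 − (-0.336)| = 0.23 V

0.23 V


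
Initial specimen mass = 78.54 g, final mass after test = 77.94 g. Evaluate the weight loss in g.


Weight loss = initial − final
WL = 78.54 − 77.94 = 0.6 g

0.6 g


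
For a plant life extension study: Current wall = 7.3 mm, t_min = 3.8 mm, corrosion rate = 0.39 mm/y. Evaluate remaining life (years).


Apply the remaining-life relation: RL = (t_current − t_min) / CR
RL = (7.3 − 3.8) / 0.39 = 3.5 / 0.39 = 9.0 years

9.0 years


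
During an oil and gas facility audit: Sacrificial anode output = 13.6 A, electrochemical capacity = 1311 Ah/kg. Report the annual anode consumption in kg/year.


Annual consumption = current * hours per year / capacity
Rate = 13.6 * 8760 / 1311 = 90.9 kg/year

90.9 kg/year


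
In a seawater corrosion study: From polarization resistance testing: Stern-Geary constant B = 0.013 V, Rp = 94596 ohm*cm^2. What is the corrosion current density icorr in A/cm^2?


Apply the Stern-Geary relation: icorr = B / Rp
icorr = 0.013 / 94596 = 1.374×10^-7 A/cm^2

1.374×10^-7 A/cm^2


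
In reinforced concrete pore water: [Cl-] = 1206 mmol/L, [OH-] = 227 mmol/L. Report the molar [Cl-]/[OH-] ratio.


Threshold parameter = [Cl-] / [OH-] (molar basis; both in mmol/L, so units cancel)
Ratio = 1206 / 227 = 5.31

5.31


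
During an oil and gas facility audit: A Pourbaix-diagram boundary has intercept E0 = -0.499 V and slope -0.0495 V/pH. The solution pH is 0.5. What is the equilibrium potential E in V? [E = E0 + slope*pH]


Apply the Pourbaix line equation: E = E0 + slope*pH
E = -0.499 + (-0.0495)*0.5 = -0.499 + (-0.02475) = -0.52375 V
Rounded to 4 decimal places: E = -0.5238 V

-0.5238 V


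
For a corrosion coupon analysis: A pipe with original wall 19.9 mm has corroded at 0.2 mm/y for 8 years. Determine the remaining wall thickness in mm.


Remaining wall = original − CR × time
t = 19.9 − 0.2*8 = 19.9 − 1.6 = 18.3 mm

18.3 mm


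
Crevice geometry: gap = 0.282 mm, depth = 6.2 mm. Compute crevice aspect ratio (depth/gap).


Aspect ratio = depth / gap
Ratio = 6.2 / 0.282 = 22.0

22.0


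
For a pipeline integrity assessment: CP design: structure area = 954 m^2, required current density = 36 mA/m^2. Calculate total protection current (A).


I = area * current density, then convert mA → A (÷1000)
I = 954 * 36 / 1000 = 34.34 A

34.34 A


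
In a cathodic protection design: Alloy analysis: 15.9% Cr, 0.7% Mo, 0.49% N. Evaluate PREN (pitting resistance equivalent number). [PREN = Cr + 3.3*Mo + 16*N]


Apply the PREN formula: PREN = Cr + 3.3*Mo + 16*N
PREN = 15.9 + 3.3*0.7 + 16*0.49
PREN = 15.9 + 2.31 + 7.84 = 26.05

26.05


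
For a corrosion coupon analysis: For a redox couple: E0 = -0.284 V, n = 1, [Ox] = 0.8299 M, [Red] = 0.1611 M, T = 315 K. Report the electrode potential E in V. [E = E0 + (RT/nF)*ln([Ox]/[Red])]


Apply the Nernst equation: E = E0 + (RT/nF)*ln([Ox]/[Red])
Step 1: RT/nF = 8.314*315/(1*96485) = 0.02714318 V
Step 2: [Ox]/[Red] = 0.8299/0.1611 = 5.151459
Step 3: ln(5.151459) = 1.63928
Step 4: correction = 0.02714318 * 1.63928 = 0.0445 V
E = -0.284 + 0.0445 = -0.2395 V

-0.2395 V


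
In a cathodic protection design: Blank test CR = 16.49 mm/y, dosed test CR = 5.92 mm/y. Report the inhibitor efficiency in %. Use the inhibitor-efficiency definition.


Apply the inhibitor-efficiency definition: IE = (CR_blank − CR_inh)/CR_blank × 100
IE = (16.49 − 5.92) / 16.49 × 100
IE = 10.57 / 16.49 × 100 = 64.1 %

64.1 %


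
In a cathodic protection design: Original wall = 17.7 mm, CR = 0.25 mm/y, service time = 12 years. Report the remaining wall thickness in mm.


Remaining wall = original − CR × time
t = 17.7 − 0.25*12 = 17.7 − 3.0 = 14.7 mm

14.7 mm


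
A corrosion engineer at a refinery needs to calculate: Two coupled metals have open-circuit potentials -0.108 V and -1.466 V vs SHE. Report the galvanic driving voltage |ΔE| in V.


Driving voltage is the absolute potential difference.
|ΔE| = |-0.108 − (-1.466)| = 1.358 V

1.358 V


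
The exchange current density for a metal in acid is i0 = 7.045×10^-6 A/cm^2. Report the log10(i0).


i0 = 7.045×10^-6 A/cm^2
log10(i0) = -5.152

-5.152


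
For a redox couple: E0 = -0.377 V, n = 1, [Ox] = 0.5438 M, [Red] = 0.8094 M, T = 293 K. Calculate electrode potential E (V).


Apply the Nernst equation: E = E0 + (RT/nF)*ln([Ox]/[Red])
Step 1: RT/nF = 8.314*293/(1*96485) = 0.02524747 V
Step 2: [Ox]/[Red] = 0.5438/0.8094 = 0.671856
Step 3: ln(0.671856) = -0.397711
Step 4: correction = 0.02524747 * -0.397711 = -0.01 V
E = -0.377 + -0.01 = -0.387 V

-0.387 V


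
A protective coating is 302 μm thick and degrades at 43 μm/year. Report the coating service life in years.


Service life = thickness / degradation rate
Life = 302 / 43 = 7.0 years

7.0 years


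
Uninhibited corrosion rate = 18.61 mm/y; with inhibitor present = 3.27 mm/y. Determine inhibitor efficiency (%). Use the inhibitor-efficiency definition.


Apply the inhibitor-efficiency definition: IE = (CR_blank − CR_inh)/CR_blank × 100
IE = (18.61 − 3.27) / 18.61 × 100
IE = 15.34 / 18.61 × 100 = 82.4 %

82.4 %


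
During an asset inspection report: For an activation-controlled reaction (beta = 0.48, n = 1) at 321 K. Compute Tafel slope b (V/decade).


Apply the Tafel slope relation: b = 2.303*R*T/(beta*n*F)
Numerator: 2.303 * 8.314 * 321 = 6146.23
Denominator: 0.48 * 1 * 96485 = 46312.8
b = 6146.23 / 46312.8 = 0.133 V/decade

0.133 V/decade


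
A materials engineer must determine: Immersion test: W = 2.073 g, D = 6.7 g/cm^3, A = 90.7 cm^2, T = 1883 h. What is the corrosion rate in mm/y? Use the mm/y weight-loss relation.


Apply the mm/y weight-loss relation: CR = 87600 * W / (D * A * T)
Numerator: 87600 * 2.073 = 181594.8
Denominator: 6.7 * 90.7 * 1883 = 1144280.27
CR = 181594.8 / 1144280.27 = 0.158698 mm/y

0.158698 mm/y
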